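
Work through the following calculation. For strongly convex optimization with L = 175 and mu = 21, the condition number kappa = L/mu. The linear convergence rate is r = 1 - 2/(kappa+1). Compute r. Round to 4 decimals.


Step 1: Compute the condition number.
kappa = L/mu = 175/21 = 8.3333
Step 2: Compute the convergence rate.
r = 1 - 2/(kappa + 1) = 1 - 2*mu/(L + mu) = (L - mu)/(L + mu) = 154/196 = 0.7857


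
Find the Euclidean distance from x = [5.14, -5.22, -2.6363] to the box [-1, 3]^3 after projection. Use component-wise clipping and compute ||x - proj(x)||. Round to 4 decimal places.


Project each component onto [-1, 3].
clip(5.14) = 3.0, clip(-5.22) = -1.0, clip(-2.6363) = -1.0
Projection = [3.0, -1.0, -1.0]
Squared diffs: [4.5796, 17.8084, 2.6775]
Distance = sqrt(25.0655) = 5.0065


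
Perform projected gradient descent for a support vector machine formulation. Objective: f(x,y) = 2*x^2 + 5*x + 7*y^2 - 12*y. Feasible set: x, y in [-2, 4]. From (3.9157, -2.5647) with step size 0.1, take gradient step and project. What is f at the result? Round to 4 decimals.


Step 1: Compute gradient at (3.9157, -2.5647).
grad_x = 2*2*3.9157 + 5 = 20.6628
grad_y = 2*7*-2.5647 - 12 = -47.9058
Step 2: Gradient step.
x_raw = 3.9157 - 0.1*20.6628 = 1.8494
y_raw = -2.5647 - 0.1*-47.9058 = 2.2259
Step 3: Project onto [-2, 4].
x_proj = clip(1.8494) = 1.8494
y_proj = clip(2.2259) = 2.2259
Step 4: Evaluate f.
f(1.8494, 2.2259) = 24.059


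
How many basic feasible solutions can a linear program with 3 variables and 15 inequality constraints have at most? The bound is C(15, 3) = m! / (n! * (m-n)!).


Each vertex corresponds to some choice of n active constraints out of m, so the number of vertices is at most C(m, n) = m! / (n!(m-n)!).
m = 15, n = 3
Numerator: 15 * 14 * 13
Denominator: 3! = 6
C(15, 3) = 455


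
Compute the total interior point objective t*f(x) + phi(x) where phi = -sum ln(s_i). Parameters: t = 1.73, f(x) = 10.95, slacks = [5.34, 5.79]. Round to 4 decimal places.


Step 1: Compute log-barrier.
ln values: [1.6752, 1.7561]
phi = -(1.6752 + 1.7561) = -3.4314
Step 2: Compute augmented objective.
t*f(x) = 1.73*10.95 = 18.9435
Total = 18.9435 - 3.4314 = 15.5121


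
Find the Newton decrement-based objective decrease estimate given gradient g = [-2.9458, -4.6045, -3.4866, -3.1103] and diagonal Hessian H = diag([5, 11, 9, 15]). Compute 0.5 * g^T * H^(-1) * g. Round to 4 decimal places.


Step 1: H is diagonal, so H^(-1) * g = [-0.5892, -0.4186, -0.3874, -0.2074].
Step 2: g^T H^(-1) g = sum_i g_i^2 / H_ii
  = (-2.9458)^2/5 + (-4.6045)^2/11 + (-3.4866)^2/9 + (-3.1103)^2/15
  = 1.7355 + 1.9274 + 1.3507 + 0.6449 = 5.6586
Step 3: Objective decrease = 0.5 * g^T H^(-1) g = 2.8293


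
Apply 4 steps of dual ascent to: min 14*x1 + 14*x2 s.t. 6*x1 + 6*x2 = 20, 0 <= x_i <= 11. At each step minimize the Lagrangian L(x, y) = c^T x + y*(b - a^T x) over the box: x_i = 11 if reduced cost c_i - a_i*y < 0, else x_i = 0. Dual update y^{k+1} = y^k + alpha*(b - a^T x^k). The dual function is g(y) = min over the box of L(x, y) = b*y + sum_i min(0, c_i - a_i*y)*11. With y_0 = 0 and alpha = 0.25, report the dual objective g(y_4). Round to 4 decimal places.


Dual ascent for LP: min 14*x1 + 14*x2, 6*x1 + 6*x2 = 20, 0 <= x_i <= 11
Step 1: y^k = 0.0, reduced costs: (14.0, 14.0)
  x^k = (0.0, 0.0), subgradient = b - a^T x = 20.0
  y^{k+1} = 0.0 + 0.25*20.0 = 5.0
Step 2: y^k = 5.0, reduced costs: (-16.0, -16.0)
  x^k = (11.0, 11.0), subgradient = b - a^T x = -112.0
  y^{k+1} = 5.0 + 0.25*-112.0 = -23.0
Step 3: y^k = -23.0, reduced costs: (152.0, 152.0)
  x^k = (0.0, 0.0), subgradient = b - a^T x = 20.0
  y^{k+1} = -23.0 + 0.25*20.0 = -18.0
Step 4: y^k = -18.0, reduced costs: (122.0, 122.0)
  x^k = (0.0, 0.0), subgradient = b - a^T x = 20.0
  y^{k+1} = -18.0 + 0.25*20.0 = -13.0
Dual objective at y_4 = -13.0: reduced costs (92.0, 92.0), box minimizer x = (0.0, 0.0)
g(y_4) = b*y + (c1 - a1*y)*x1 + (c2 - a2*y)*x2 = 20*(-13.0) + 92.0*0.0 + 92.0*0.0 = -260.0 + 0.0 + 0.0 = -260.0


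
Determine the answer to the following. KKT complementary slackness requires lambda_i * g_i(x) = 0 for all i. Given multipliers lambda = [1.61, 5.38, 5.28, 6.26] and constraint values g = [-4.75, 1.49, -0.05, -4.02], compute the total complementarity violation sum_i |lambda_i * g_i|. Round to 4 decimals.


KKT complementary slackness check:
lambda_1 * g_1 = 1.61 * -4.75 = -7.6475
lambda_2 * g_2 = 5.38 * 1.49 = 8.0162
lambda_3 * g_3 = 5.28 * -0.05 = -0.264
lambda_4 * g_4 = 6.26 * -4.02 = -25.1652
Total violation = 7.6475 + 8.0162 + 0.264 + 25.1652 = 41.0929


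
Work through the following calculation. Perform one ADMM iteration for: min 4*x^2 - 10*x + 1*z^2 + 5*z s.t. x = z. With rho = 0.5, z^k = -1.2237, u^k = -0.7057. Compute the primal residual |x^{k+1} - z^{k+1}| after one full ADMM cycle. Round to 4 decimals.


ADMM iteration with rho = 0.5, z^k = -1.2237, u^k = -0.7057
Step 1: x-update.
Minimize 4*x^2 - 10*x + (0.5/2)*(x + 1.2237 - 0.7057)^2
FOC: (2*4 + 0.5)*x = 10 + 0.5*(-1.2237 + 0.7057)
x^{k+1} = 1.146
Step 2: z-update.
Minimize 1*z^2 + 5*z + (0.5/2)*(1.146 - z - 0.7057)^2
FOC: (2*1 + 0.5)*z = -5 + 0.5*(1.146 - 0.7057)
z^{k+1} = -1.9119
Step 3: u-update.
u^{k+1} = -0.7057 + 1.146 + 1.9119 = 2.3522
Step 4: Primal residual = |1.146 + 1.9119| = 3.0579


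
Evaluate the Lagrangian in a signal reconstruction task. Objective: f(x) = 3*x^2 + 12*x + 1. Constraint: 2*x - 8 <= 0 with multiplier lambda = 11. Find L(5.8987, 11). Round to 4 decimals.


Step 1: Evaluate f(x).
f(5.8987) = 3*5.8987^2 + 12*5.8987 + 1 = 176.1684
Step 2: Evaluate g(x).
g(5.8987) = 2*5.8987 - 8 = 3.7974
Step 3: Compute Lagrangian.
L = 176.1684 + 11*3.7974 = 217.9398


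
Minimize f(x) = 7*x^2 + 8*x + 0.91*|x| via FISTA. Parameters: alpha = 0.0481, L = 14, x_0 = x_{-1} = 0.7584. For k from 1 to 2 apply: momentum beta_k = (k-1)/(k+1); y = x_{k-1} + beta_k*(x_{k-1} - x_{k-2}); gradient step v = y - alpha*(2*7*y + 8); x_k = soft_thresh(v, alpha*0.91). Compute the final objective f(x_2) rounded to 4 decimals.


FISTA on f(x) = 7*x^2 + 8*x + 0.91*|x|
L = 14, alpha = 0.0481
Iteration 1: beta = 0.0, y = 0.7584 + 0.0*(0.7584 - 0.7584) = 0.7584
  grad(y) = 18.6176, v = y - alpha*grad = -0.1371
  prox(v) = soft_thresh(-0.1371, 0.0438) = -0.0933
Iteration 2: beta = 0.3333, y = -0.0933 + 0.3333*(-0.0933 - 0.7584) = -0.3772
  grad(y) = 2.7185, v = y - alpha*grad = -0.508
  prox(v) = soft_thresh(-0.508, 0.0438) = -0.4642
f(x_2) = 7*(-0.4642)^2 + 8*(-0.4642) + 0.91*|-0.4642| = -1.7828


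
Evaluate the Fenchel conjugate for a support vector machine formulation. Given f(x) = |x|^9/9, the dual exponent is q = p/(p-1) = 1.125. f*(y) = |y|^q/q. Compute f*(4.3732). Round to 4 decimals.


The conjugate exponent q satisfies 1/p + 1/q = 1.
p = 9, so q = 9/(9 - 1) = 1.125
|y|^q = 4.3732^1.125 = 5.259
f*(4.3732) = 5.259 / 1.125 = 4.6746


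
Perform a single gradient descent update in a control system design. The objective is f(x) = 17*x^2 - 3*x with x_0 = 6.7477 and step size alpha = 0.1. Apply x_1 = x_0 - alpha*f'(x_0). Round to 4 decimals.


We compute the gradient at x_0 and apply the update.
f'(x) = 34*x - 3
f'(6.7477) = 34*6.7477 - 3 = 226.4218
x_1 = 6.7477 - 0.1*226.4218 = -15.8945


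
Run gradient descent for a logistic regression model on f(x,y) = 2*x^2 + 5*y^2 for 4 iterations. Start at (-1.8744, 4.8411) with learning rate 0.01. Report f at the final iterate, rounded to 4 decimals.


Gradient descent on f(x,y) = 2*x^2 + 5*y^2.
Starting point: (-1.8744, 4.8411), alpha = 0.01
Step 1: grad_x = 2*2*-1.8744 = -7.4976, grad_y = 2*5*4.8411 = 48.411
  x_1 = -1.8744 - 0.01*-7.4976 = -1.7994
  y_1 = 4.8411 - 0.01*48.411 = 4.357
Step 2: grad_x = 2*2*-1.7994 = -7.1977, grad_y = 2*5*4.357 = 43.5699
  x_2 = -1.7994 - 0.01*-7.1977 = -1.7274
  y_2 = 4.357 - 0.01*43.5699 = 3.9213
Step 3: grad_x = 2*2*-1.7274 = -6.9098, grad_y = 2*5*3.9213 = 39.2129
  x_3 = -1.7274 - 0.01*-6.9098 = -1.6583
  y_3 = 3.9213 - 0.01*39.2129 = 3.5292
Step 4: grad_x = 2*2*-1.6583 = -6.6334, grad_y = 2*5*3.5292 = 35.2916
  x_4 = -1.6583 - 0.01*-6.6334 = -1.592
  y_4 = 3.5292 - 0.01*35.2916 = 3.1762
f(-1.592, 3.1762) = 2*(-1.592)^2 + 5*3.1762^2 = 55.5117


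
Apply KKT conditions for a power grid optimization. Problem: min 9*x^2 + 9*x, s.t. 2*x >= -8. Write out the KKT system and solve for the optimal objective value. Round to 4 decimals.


Step 1: Try lambda = 0 (constraint inactive).
Stationarity: 2*9*x + 9 = 0
x* = -9/(2*9) = -0.5
Check constraint: 2*-0.5 = -1.0 >= -8 -- satisfied.
Step 2: Compute optimal value.
f(x*) = 9*(-0.5)^2 + 9*(-0.5) = -2.25


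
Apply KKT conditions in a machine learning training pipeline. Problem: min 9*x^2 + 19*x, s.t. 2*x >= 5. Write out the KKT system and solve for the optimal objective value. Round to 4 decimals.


Step 1: Try lambda = 0 (constraint inactive).
x_unc = -19/(2*9) = -1.0556
Check: 2*-1.0556 = -2.1112 < 5 -- violated!
Step 2: Constraint must be active: 2*x = 5
x* = 5/2 = 2.5
lambda = (2*9*2.5 + 19)/2 = 32.0
Step 3: Compute optimal value.
f(x*) = 9*2.5^2 + 19*2.5 = 103.75


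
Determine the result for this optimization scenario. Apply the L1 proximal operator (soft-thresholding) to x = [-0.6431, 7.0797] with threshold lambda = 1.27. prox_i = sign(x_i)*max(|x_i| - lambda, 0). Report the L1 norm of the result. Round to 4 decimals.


Soft-thresholding with lambda = 1.27:
prox(-0.6431) = sign(-0.6431)*max(|-0.6431| - 1.27, 0) = 0.0
prox(7.0797) = sign(7.0797)*max(|7.0797| - 1.27, 0) = 5.8097
prox(x) = [0.0, 5.8097]
||prox(x)||_1 = 0.0 + 5.8097 = 5.8097


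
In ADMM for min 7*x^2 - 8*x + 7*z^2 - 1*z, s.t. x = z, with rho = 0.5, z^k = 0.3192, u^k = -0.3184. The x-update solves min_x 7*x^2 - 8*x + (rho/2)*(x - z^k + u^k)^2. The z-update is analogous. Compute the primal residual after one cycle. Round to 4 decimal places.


ADMM iteration with rho = 0.5, z^k = 0.3192, u^k = -0.3184
Step 1: x-update.
Minimize 7*x^2 - 8*x + (0.5/2)*(x - 0.3192 - 0.3184)^2
FOC: (2*7 + 0.5)*x = 8 + 0.5*(0.3192 + 0.3184)
x^{k+1} = 0.5737
Step 2: z-update.
Minimize 7*z^2 - 1*z + (0.5/2)*(0.5737 - z - 0.3184)^2
FOC: (2*7 + 0.5)*z = 1 + 0.5*(0.5737 - 0.3184)
z^{k+1} = 0.0778
Step 3: u-update.
u^{k+1} = -0.3184 + 0.5737 - 0.0778 = 0.1775
Step 4: Primal residual = |0.5737 - 0.0778| = 0.4959


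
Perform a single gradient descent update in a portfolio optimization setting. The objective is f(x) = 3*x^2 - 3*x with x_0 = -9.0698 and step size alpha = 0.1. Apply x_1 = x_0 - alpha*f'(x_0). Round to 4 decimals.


We compute the gradient at x_0 and apply the update.
f'(x) = 6*x - 3
f'(-9.0698) = 6*-9.0698 - 3 = -57.4188
x_1 = -9.0698 - 0.1*-57.4188 = -3.3279


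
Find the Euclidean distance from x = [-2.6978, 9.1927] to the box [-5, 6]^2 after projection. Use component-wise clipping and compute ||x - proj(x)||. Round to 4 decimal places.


Project each component onto [-5, 6].
clip(-2.6978) = -2.6978, clip(9.1927) = 6.0
Projection = [-2.6978, 6.0]
Squared diffs: [0.0, 10.1933]
Distance = sqrt(10.1933) = 3.1927


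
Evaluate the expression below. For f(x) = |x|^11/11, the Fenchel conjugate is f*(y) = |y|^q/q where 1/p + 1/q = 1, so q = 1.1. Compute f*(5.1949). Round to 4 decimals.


The conjugate exponent q satisfies 1/p + 1/q = 1.
p = 11, so q = 11/(11 - 1) = 1.1
|y|^q = 5.1949^1.1 = 6.1254
f*(5.1949) = 6.1254 / 1.1 = 5.5686


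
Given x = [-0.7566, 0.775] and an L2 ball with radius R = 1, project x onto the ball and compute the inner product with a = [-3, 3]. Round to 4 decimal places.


Step 1: Compute ||x|| (intermediates to 6 decimals).
||x|| = sqrt((-0.7566)^2 + 0.775^2) = 1.083083
Step 2: Project.
Since ||x|| > R, scale = R/||x|| = 1/1.083083 = 0.92329, proj(x) = scale * x
proj(x) = [-0.698561, 0.71555]
Step 3: Dot product.
a^T * proj(x) = -3*(-0.698561) + 3*0.71555 = 4.2423


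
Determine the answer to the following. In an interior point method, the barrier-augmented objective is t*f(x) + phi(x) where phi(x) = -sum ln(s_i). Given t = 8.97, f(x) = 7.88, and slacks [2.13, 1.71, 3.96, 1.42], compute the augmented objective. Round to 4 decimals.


Step 1: Compute log-barrier.
ln values: [0.7561, 0.5365, 1.3762, 0.3507]
phi = -(0.7561 + 0.5365 + 1.3762 + 0.3507) = -3.0195
Step 2: Compute augmented objective.
t*f(x) = 8.97*7.88 = 70.6836
Total = 70.6836 - 3.0195 = 67.6641


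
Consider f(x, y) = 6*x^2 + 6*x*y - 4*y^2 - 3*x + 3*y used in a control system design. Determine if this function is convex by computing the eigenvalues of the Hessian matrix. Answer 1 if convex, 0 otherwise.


The Hessian of f(x,y) = 6*x^2 + 6*x*y - 4*y^2 - 3*x + 3*y is:
H = [[12, 6], [6, -8]]
Trace = 12 - 8 = 4
Determinant = 12*-8 - (6)^2 = -132
Discriminant = (4)^2 - 4*-132 = 544.0
Eigenvalues: lambda_1 = -9.6619, lambda_2 = 13.6619
The function is not convex.

0


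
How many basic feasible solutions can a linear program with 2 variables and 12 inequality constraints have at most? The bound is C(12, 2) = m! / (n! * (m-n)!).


Each vertex corresponds to some choice of n active constraints out of m, so the number of vertices is at most C(m, n) = m! / (n!(m-n)!).
m = 12, n = 2
Numerator: 12 * 11
Denominator: 2! = 2
C(12, 2) = 66


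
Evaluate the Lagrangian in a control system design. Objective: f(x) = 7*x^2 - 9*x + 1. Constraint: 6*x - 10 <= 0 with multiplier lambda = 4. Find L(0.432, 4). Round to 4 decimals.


Step 1: Evaluate f(x).
f(0.432) = 7*0.432^2 - 9*0.432 + 1 = -1.5816
Step 2: Evaluate g(x).
g(0.432) = 6*0.432 - 10 = -7.408
Step 3: Compute Lagrangian.
L = -1.5816 + 4*-7.408 = -31.2136


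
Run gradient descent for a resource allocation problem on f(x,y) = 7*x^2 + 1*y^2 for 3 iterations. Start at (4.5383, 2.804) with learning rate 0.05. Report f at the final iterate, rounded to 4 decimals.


Gradient descent on f(x,y) = 7*x^2 + 1*y^2.
Starting point: (4.5383, 2.804), alpha = 0.05
Step 1: grad_x = 2*7*4.5383 = 63.5362, grad_y = 2*1*2.804 = 5.608
  x_1 = 4.5383 - 0.05*63.5362 = 1.3615
  y_1 = 2.804 - 0.05*5.608 = 2.5236
Step 2: grad_x = 2*7*1.3615 = 19.0609, grad_y = 2*1*2.5236 = 5.0472
  x_2 = 1.3615 - 0.05*19.0609 = 0.4084
  y_2 = 2.5236 - 0.05*5.0472 = 2.2712
Step 3: grad_x = 2*7*0.4084 = 5.7183, grad_y = 2*1*2.2712 = 4.5425
  x_3 = 0.4084 - 0.05*5.7183 = 0.1225
  y_3 = 2.2712 - 0.05*4.5425 = 2.0441
f(0.1225, 2.0441) = 7*0.1225^2 + 1*2.0441^2 = 4.2835


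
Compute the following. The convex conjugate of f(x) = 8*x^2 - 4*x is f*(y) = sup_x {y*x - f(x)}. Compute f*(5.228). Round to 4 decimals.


f*(y) = sup_x {y*x - a*x^2 - b*x} = sup_x {(y-b)*x - a*x^2}
FOC: (y - b) - 2a*x = 0 => x* = (y - b)/(2a)
x* = (5.228 + 4)/(2*8) = 0.5768
f*(5.228) = (y-b)^2/(4a) = (5.228 + 4)^2/(4*8)
= 85.156/32 = 2.6611


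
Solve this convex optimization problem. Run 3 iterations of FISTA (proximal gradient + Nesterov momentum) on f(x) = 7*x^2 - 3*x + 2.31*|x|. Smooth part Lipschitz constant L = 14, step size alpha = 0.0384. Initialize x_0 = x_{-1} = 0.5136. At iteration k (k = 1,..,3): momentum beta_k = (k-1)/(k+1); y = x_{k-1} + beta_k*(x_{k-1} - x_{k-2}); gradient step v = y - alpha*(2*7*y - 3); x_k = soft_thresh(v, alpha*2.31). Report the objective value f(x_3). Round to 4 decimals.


FISTA on f(x) = 7*x^2 - 3*x + 2.31*|x|
L = 14, alpha = 0.0384
Iteration 1: beta = 0.0, y = 0.5136 + 0.0*(0.5136 - 0.5136) = 0.5136
  grad(y) = 4.1904, v = y - alpha*grad = 0.3527
  prox(v) = soft_thresh(0.3527, 0.0887) = 0.264
Iteration 2: beta = 0.3333, y = 0.264 + 0.3333*(0.264 - 0.5136) = 0.1808
  grad(y) = -0.4691, v = y - alpha*grad = 0.1988
  prox(v) = soft_thresh(0.1988, 0.0887) = 0.1101
Iteration 3: beta = 0.5, y = 0.1101 + 0.5*(0.1101 - 0.264) = 0.0331
  grad(y) = -2.536, v = y - alpha*grad = 0.1305
  prox(v) = soft_thresh(0.1305, 0.0887) = 0.0418
f(x_3) = 7*0.0418^2 - 3*0.0418 + 2.31*|0.0418| = -0.0166


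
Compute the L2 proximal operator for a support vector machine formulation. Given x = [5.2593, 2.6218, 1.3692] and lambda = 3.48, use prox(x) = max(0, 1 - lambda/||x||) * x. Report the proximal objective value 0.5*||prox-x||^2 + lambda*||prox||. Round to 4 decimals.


Step 1: Compute ||x||.
||x|| = 6.034
Step 2: Compute scaling factor.
scale = max(0, 1 - 3.48/6.034) = 0.4233
Step 3: prox(x) = [2.2261, 1.1097, 0.5795]
||prox(x)|| = 2.554
Step 4: Proximal objective.
0.5*||prox-x||^2 = 6.0552
lambda*||prox|| = 8.8879
Total = 14.943


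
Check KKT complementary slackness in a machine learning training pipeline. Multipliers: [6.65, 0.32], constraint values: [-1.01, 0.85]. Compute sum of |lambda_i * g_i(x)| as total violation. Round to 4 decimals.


KKT complementary slackness check:
lambda_1 * g_1 = 6.65 * -1.01 = -6.7165
lambda_2 * g_2 = 0.32 * 0.85 = 0.272
Total violation = 6.7165 + 0.272 = 6.9885


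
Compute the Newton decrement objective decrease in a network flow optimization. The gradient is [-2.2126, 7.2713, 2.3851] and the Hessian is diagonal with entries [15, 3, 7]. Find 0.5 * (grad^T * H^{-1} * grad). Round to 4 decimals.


Step 1: H is diagonal, so H^(-1) * g = [-0.1475, 2.4238, 0.3407].
Step 2: g^T H^(-1) g = sum_i g_i^2 / H_ii
  = (-2.2126)^2/15 + (7.2713)^2/3 + (2.3851)^2/7
  = 0.3264 + 17.6239 + 0.8127 = 18.763
Step 3: Objective decrease = 0.5 * g^T H^(-1) g = 9.3815


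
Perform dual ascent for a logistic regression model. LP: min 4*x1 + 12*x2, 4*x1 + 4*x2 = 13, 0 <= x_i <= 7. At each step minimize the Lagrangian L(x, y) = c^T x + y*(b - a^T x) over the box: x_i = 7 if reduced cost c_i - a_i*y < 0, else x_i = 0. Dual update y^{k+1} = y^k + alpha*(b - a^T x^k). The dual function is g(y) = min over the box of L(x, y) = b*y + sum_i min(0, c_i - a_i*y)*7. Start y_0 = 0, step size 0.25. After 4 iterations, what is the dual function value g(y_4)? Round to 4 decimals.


Dual ascent for LP: min 4*x1 + 12*x2, 4*x1 + 4*x2 = 13, 0 <= x_i <= 7
Step 1: y^k = 0.0, reduced costs: (4.0, 12.0)
  x^k = (0.0, 0.0), subgradient = b - a^T x = 13.0
  y^{k+1} = 0.0 + 0.25*13.0 = 3.25
Step 2: y^k = 3.25, reduced costs: (-9.0, -1.0)
  x^k = (7.0, 7.0), subgradient = b - a^T x = -43.0
  y^{k+1} = 3.25 + 0.25*-43.0 = -7.5
Step 3: y^k = -7.5, reduced costs: (34.0, 42.0)
  x^k = (0.0, 0.0), subgradient = b - a^T x = 13.0
  y^{k+1} = -7.5 + 0.25*13.0 = -4.25
Step 4: y^k = -4.25, reduced costs: (21.0, 29.0)
  x^k = (0.0, 0.0), subgradient = b - a^T x = 13.0
  y^{k+1} = -4.25 + 0.25*13.0 = -1.0
Dual objective at y_4 = -1.0: reduced costs (8.0, 16.0), box minimizer x = (0.0, 0.0)
g(y_4) = b*y + (c1 - a1*y)*x1 + (c2 - a2*y)*x2 = 13*(-1.0) + 8.0*0.0 + 16.0*0.0 = -13.0 + 0.0 + 0.0 = -13.0


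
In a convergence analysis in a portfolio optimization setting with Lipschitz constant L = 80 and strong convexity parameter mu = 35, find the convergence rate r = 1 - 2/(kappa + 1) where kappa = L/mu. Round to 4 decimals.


Step 1: Compute the condition number.
kappa = L/mu = 80/35 = 2.2857
Step 2: Compute the convergence rate.
r = 1 - 2/(kappa + 1) = 1 - 2*mu/(L + mu) = (L - mu)/(L + mu) = 45/115 = 0.3913


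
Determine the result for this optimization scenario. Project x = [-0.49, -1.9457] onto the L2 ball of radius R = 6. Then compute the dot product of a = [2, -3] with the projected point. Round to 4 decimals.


Step 1: Compute ||x|| (intermediates to 6 decimals).
||x|| = sqrt((-0.49)^2 + (-1.9457)^2) = 2.006452
Step 2: Project.
Since ||x|| <= R, proj = x (no scaling needed).
proj(x) = [-0.49, -1.9457]
Step 3: Dot product.
a^T * proj(x) = 2*(-0.49) - 3*(-1.9457) = 4.8571


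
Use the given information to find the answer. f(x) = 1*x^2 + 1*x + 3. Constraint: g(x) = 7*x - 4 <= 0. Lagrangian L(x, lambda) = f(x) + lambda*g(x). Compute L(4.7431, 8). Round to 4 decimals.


Step 1: Evaluate f(x).
f(4.7431) = 1*4.7431^2 + 1*4.7431 + 3 = 30.2401
Step 2: Evaluate g(x).
g(4.7431) = 7*4.7431 - 4 = 29.2017
Step 3: Compute Lagrangian.
L = 30.2401 + 8*29.2017 = 263.8537


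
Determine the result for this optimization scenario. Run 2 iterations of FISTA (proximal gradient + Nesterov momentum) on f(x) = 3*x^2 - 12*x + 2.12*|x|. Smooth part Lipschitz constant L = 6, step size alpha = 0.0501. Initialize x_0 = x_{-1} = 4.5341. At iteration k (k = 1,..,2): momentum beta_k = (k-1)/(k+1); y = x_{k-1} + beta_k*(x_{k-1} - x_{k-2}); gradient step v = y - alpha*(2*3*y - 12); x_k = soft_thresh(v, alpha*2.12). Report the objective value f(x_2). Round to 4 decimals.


FISTA on f(x) = 3*x^2 - 12*x + 2.12*|x|
L = 6, alpha = 0.0501
Iteration 1: beta = 0.0, y = 4.5341 + 0.0*(4.5341 - 4.5341) = 4.5341
  grad(y) = 15.2046, v = y - alpha*grad = 3.7723
  prox(v) = soft_thresh(3.7723, 0.1062) = 3.6661
Iteration 2: beta = 0.3333, y = 3.6661 + 0.3333*(3.6661 - 4.5341) = 3.3768
  grad(y) = 8.2609, v = y - alpha*grad = 2.9629
  prox(v) = soft_thresh(2.9629, 0.1062) = 2.8567
f(x_2) = 3*2.8567^2 - 12*2.8567 + 2.12*|2.8567| = -3.7417


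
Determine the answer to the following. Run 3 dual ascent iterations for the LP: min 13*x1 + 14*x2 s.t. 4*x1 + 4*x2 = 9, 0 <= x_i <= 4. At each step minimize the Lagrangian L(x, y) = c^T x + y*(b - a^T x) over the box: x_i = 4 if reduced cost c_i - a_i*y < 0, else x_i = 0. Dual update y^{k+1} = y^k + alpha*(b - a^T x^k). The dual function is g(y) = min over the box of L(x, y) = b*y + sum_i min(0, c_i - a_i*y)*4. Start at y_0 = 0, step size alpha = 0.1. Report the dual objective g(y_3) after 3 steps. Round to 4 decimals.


Dual ascent for LP: min 13*x1 + 14*x2, 4*x1 + 4*x2 = 9, 0 <= x_i <= 4
Step 1: y^k = 0.0, reduced costs: (13.0, 14.0)
  x^k = (0.0, 0.0), subgradient = b - a^T x = 9.0
  y^{k+1} = 0.0 + 0.1*9.0 = 0.9
Step 2: y^k = 0.9, reduced costs: (9.4, 10.4)
  x^k = (0.0, 0.0), subgradient = b - a^T x = 9.0
  y^{k+1} = 0.9 + 0.1*9.0 = 1.8
Step 3: y^k = 1.8, reduced costs: (5.8, 6.8)
  x^k = (0.0, 0.0), subgradient = b - a^T x = 9.0
  y^{k+1} = 1.8 + 0.1*9.0 = 2.7
Dual objective at y_3 = 2.7: reduced costs (2.2, 3.2), box minimizer x = (0.0, 0.0)
g(y_3) = b*y + (c1 - a1*y)*x1 + (c2 - a2*y)*x2 = 9*2.7 + 2.2*0.0 + 3.2*0.0 = 24.3 + 0.0 + 0.0 = 24.3


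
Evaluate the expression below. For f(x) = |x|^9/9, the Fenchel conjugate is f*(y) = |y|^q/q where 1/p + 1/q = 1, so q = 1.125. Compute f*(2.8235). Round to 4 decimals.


The conjugate exponent q satisfies 1/p + 1/q = 1.
p = 9, so q = 9/(9 - 1) = 1.125
|y|^q = 2.8235^1.125 = 3.2147
f*(2.8235) = 3.2147 / 1.125 = 2.8575


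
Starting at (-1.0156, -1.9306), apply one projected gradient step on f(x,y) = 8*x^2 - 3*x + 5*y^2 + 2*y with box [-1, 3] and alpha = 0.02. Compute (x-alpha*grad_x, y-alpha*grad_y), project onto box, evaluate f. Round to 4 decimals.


Step 1: Compute gradient at (-1.0156, -1.9306).
grad_x = 2*8*-1.0156 - 3 = -19.2496
grad_y = 2*5*-1.9306 + 2 = -17.306
Step 2: Gradient step.
x_raw = -1.0156 - 0.02*-19.2496 = -0.6306
y_raw = -1.9306 - 0.02*-17.306 = -1.5845
Step 3: Project onto [-1, 3].
x_proj = clip(-0.6306) = -0.6306
y_proj = clip(-1.5845) = -1.0
Step 4: Evaluate f.
f(-0.6306, -1.0) = 8.0732


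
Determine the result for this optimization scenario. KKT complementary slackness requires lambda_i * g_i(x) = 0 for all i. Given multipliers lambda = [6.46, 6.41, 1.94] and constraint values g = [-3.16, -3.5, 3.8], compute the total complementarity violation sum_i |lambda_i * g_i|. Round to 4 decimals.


KKT complementary slackness check:
lambda_1 * g_1 = 6.46 * -3.16 = -20.4136
lambda_2 * g_2 = 6.41 * -3.5 = -22.435
lambda_3 * g_3 = 1.94 * 3.8 = 7.372
Total violation = 20.4136 + 22.435 + 7.372 = 50.2206


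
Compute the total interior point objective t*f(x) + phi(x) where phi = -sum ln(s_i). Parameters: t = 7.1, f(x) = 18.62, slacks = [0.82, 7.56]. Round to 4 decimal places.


Step 1: Compute log-barrier.
ln values: [-0.1985, 2.0229]
phi = -(-0.1985 + 2.0229) = -1.8244
Step 2: Compute augmented objective.
t*f(x) = 7.1*18.62 = 132.202
Total = 132.202 - 1.8244 = 130.3776


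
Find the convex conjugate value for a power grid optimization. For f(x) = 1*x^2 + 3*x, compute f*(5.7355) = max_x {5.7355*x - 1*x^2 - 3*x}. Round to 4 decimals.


f*(y) = sup_x {y*x - a*x^2 - b*x} = sup_x {(y-b)*x - a*x^2}
FOC: (y - b) - 2a*x = 0 => x* = (y - b)/(2a)
x* = (5.7355 - 3)/(2*1) = 1.3678
f*(5.7355) = (y-b)^2/(4a) = (5.7355 - 3)^2/(4*1)
= 7.483/4 = 1.8707


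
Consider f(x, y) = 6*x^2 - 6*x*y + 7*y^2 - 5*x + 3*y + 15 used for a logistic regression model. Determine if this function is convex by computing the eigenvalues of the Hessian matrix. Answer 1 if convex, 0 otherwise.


The Hessian of f(x,y) = 6*x^2 - 6*x*y + 7*y^2 - 5*x + 3*y + 15 is:
H = [[12, -6], [-6, 14]]
Trace = 12 + 14 = 26
Determinant = 12*14 - (-6)^2 = 132
Discriminant = (26)^2 - 4*132 = 148.0
Eigenvalues: lambda_1 = 6.9172, lambda_2 = 19.0828
The function is convex.

1


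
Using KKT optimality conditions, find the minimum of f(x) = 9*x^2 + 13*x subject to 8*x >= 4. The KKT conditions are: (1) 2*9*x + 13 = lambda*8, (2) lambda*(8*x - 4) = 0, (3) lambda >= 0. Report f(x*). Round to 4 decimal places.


Step 1: Try lambda = 0 (constraint inactive).
x_unc = -13/(2*9) = -0.7222
Check: 8*-0.7222 = -5.7776 < 4 -- violated!
Step 2: Constraint must be active: 8*x = 4
x* = 4/8 = 0.5
lambda = (2*9*0.5 + 13)/8 = 2.75
Step 3: Compute optimal value.
f(x*) = 9*0.5^2 + 13*0.5 = 8.75


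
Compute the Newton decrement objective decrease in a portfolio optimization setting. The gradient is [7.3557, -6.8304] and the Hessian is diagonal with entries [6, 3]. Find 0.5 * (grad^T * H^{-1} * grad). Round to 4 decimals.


Step 1: H is diagonal, so H^(-1) * g = [1.226, -2.2768].
Step 2: g^T H^(-1) g = sum_i g_i^2 / H_ii
  = (7.3557)^2/6 + (-6.8304)^2/3
  = 9.0177 + 15.5515 = 24.5692
Step 3: Objective decrease = 0.5 * g^T H^(-1) g = 12.2846


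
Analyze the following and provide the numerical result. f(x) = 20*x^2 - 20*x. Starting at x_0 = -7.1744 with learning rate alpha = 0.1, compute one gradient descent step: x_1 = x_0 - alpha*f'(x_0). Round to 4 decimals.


We compute the gradient at x_0 and apply the update.
f'(x) = 40*x - 20
f'(-7.1744) = 40*-7.1744 - 20 = -306.976
x_1 = -7.1744 - 0.1*-306.976 = 23.5232


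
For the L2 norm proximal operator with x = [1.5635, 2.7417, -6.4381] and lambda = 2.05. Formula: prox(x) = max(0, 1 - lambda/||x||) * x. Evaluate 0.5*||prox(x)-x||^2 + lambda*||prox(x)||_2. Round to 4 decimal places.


Step 1: Compute ||x||.
||x|| = 7.1701
Step 2: Compute scaling factor.
scale = max(0, 1 - 2.05/7.1701) = 0.7141
Step 3: prox(x) = [1.1165, 1.9578, -4.5974]
||prox(x)|| = 5.1201
Step 4: Proximal objective.
0.5*||prox-x||^2 = 2.1013
lambda*||prox|| = 10.4962
Total = 12.5975


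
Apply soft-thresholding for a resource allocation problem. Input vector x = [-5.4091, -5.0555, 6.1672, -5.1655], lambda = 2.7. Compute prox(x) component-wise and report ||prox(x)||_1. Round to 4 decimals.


Soft-thresholding with lambda = 2.7:
prox(-5.4091) = sign(-5.4091)*max(|-5.4091| - 2.7, 0) = -2.7091
prox(-5.0555) = sign(-5.0555)*max(|-5.0555| - 2.7, 0) = -2.3555
prox(6.1672) = sign(6.1672)*max(|6.1672| - 2.7, 0) = 3.4672
prox(-5.1655) = sign(-5.1655)*max(|-5.1655| - 2.7, 0) = -2.4655
prox(x) = [-2.7091, -2.3555, 3.4672, -2.4655]
||prox(x)||_1 = 2.7091 + 2.3555 + 3.4672 + 2.4655 = 10.9973


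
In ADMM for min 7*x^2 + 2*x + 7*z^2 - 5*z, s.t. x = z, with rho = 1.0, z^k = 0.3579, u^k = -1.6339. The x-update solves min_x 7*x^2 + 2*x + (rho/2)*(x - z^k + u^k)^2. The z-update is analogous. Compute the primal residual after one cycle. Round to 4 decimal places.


ADMM iteration with rho = 1.0, z^k = 0.3579, u^k = -1.6339
Step 1: x-update.
Minimize 7*x^2 + 2*x + (1.0/2)*(x - 0.3579 - 1.6339)^2
FOC: (2*7 + 1.0)*x = -2 + 1.0*(0.3579 + 1.6339)
x^{k+1} = -0.0005
Step 2: z-update.
Minimize 7*z^2 - 5*z + (1.0/2)*(-0.0005 - z - 1.6339)^2
FOC: (2*7 + 1.0)*z = 5 + 1.0*(-0.0005 - 1.6339)
z^{k+1} = 0.2244
Step 3: u-update.
u^{k+1} = -1.6339 - 0.0005 - 0.2244 = -1.8588
Step 4: Primal residual = |-0.0005 - 0.2244| = 0.2249


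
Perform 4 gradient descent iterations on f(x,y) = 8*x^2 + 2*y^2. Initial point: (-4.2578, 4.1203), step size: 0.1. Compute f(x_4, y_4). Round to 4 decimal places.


Gradient descent on f(x,y) = 8*x^2 + 2*y^2.
Starting point: (-4.2578, 4.1203), alpha = 0.1
Step 1: grad_x = 2*8*-4.2578 = -68.1248, grad_y = 2*2*4.1203 = 16.4812
  x_1 = -4.2578 - 0.1*-68.1248 = 2.5547
  y_1 = 4.1203 - 0.1*16.4812 = 2.4722
Step 2: grad_x = 2*8*2.5547 = 40.8749, grad_y = 2*2*2.4722 = 9.8887
  x_2 = 2.5547 - 0.1*40.8749 = -1.5328
  y_2 = 2.4722 - 0.1*9.8887 = 1.4833
Step 3: grad_x = 2*8*-1.5328 = -24.5249, grad_y = 2*2*1.4833 = 5.9332
  x_3 = -1.5328 - 0.1*-24.5249 = 0.9197
  y_3 = 1.4833 - 0.1*5.9332 = 0.89
Step 4: grad_x = 2*8*0.9197 = 14.715, grad_y = 2*2*0.89 = 3.5599
  x_4 = 0.9197 - 0.1*14.715 = -0.5518
  y_4 = 0.89 - 0.1*3.5599 = 0.534
f(-0.5518, 0.534) = 8*(-0.5518)^2 + 2*0.534^2 = 3.0063


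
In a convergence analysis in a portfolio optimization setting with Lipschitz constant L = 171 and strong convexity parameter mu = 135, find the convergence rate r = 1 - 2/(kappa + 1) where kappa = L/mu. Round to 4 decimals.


Step 1: Compute the condition number.
kappa = L/mu = 171/135 = 1.2667
Step 2: Compute the convergence rate.
r = 1 - 2/(kappa + 1) = 1 - 2*mu/(L + mu) = (L - mu)/(L + mu) = 36/306 = 0.1176


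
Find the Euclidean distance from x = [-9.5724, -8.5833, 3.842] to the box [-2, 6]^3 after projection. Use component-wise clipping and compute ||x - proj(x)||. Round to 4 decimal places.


Project each component onto [-2, 6].
clip(-9.5724) = -2.0, clip(-8.5833) = -2.0, clip(3.842) = 3.842
Projection = [-2.0, -2.0, 3.842]
Squared diffs: [57.3412, 43.3398, 0.0]
Distance = sqrt(100.681) = 10.034


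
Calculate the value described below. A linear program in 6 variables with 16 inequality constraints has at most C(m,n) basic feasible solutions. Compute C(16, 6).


Each vertex corresponds to some choice of n active constraints out of m, so the number of vertices is at most C(m, n) = m! / (n!(m-n)!).
m = 16, n = 6
Numerator: 16 * 15 * 14 * 13 * 12 * 11
Denominator: 6! = 720
C(16, 6) = 8008


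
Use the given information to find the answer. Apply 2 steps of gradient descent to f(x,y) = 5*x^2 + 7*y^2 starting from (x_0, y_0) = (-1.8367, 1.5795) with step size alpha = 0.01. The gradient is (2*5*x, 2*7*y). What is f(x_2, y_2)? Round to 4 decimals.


Gradient descent on f(x,y) = 5*x^2 + 7*y^2.
Starting point: (-1.8367, 1.5795), alpha = 0.01
Step 1: grad_x = 2*5*-1.8367 = -18.367, grad_y = 2*7*1.5795 = 22.113
  x_1 = -1.8367 - 0.01*-18.367 = -1.653
  y_1 = 1.5795 - 0.01*22.113 = 1.3584
Step 2: grad_x = 2*5*-1.653 = -16.5303, grad_y = 2*7*1.3584 = 19.0172
  x_2 = -1.653 - 0.01*-16.5303 = -1.4877
  y_2 = 1.3584 - 0.01*19.0172 = 1.1682
f(-1.4877, 1.1682) = 5*(-1.4877)^2 + 7*1.1682^2 = 20.6195


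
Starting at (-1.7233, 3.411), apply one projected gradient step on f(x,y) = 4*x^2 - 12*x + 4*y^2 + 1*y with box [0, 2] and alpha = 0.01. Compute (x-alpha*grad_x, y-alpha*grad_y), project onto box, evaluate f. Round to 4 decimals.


Step 1: Compute gradient at (-1.7233, 3.411).
grad_x = 2*4*-1.7233 - 12 = -25.7864
grad_y = 2*4*3.411 + 1 = 28.288
Step 2: Gradient step.
x_raw = -1.7233 - 0.01*-25.7864 = -1.4654
y_raw = 3.411 - 0.01*28.288 = 3.1281
Step 3: Project onto [0, 2].
x_proj = clip(-1.4654) = 0.0
y_proj = clip(3.1281) = 2.0
Step 4: Evaluate f.
f(0.0, 2.0) = 18.0


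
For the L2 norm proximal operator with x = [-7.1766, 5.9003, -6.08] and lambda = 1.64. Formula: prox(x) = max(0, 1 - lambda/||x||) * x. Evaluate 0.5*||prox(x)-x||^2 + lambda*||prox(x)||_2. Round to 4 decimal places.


Step 1: Compute ||x||.
||x|| = 11.1033
Step 2: Compute scaling factor.
scale = max(0, 1 - 1.64/11.1033) = 0.8523
Step 3: prox(x) = [-6.1166, 5.0288, -5.182]
||prox(x)|| = 9.4633
Step 4: Proximal objective.
0.5*||prox-x||^2 = 1.3448
lambda*||prox|| = 15.5198
Total = 16.8646


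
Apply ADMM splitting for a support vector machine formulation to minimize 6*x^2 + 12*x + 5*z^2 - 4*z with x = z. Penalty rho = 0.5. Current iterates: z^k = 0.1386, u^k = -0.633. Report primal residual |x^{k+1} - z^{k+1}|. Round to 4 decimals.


ADMM iteration with rho = 0.5, z^k = 0.1386, u^k = -0.633
Step 1: x-update.
Minimize 6*x^2 + 12*x + (0.5/2)*(x - 0.1386 - 0.633)^2
FOC: (2*6 + 0.5)*x = -12 + 0.5*(0.1386 + 0.633)
x^{k+1} = -0.9291
Step 2: z-update.
Minimize 5*z^2 - 4*z + (0.5/2)*(-0.9291 - z - 0.633)^2
FOC: (2*5 + 0.5)*z = 4 + 0.5*(-0.9291 - 0.633)
z^{k+1} = 0.3066
Step 3: u-update.
u^{k+1} = -0.633 - 0.9291 - 0.3066 = -1.8687
Step 4: Primal residual = |-0.9291 - 0.3066| = 1.2357


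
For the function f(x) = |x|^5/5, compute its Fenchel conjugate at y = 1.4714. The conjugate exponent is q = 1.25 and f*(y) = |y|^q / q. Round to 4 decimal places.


The conjugate exponent q satisfies 1/p + 1/q = 1.
p = 5, so q = 5/(5 - 1) = 1.25
|y|^q = 1.4714^1.25 = 1.6206
f*(1.4714) = 1.6206 / 1.25 = 1.2964


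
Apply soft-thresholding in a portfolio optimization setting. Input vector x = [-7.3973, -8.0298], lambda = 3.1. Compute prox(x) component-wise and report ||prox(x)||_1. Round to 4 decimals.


Soft-thresholding with lambda = 3.1:
prox(-7.3973) = sign(-7.3973)*max(|-7.3973| - 3.1, 0) = -4.2973
prox(-8.0298) = sign(-8.0298)*max(|-8.0298| - 3.1, 0) = -4.9298
prox(x) = [-4.2973, -4.9298]
||prox(x)||_1 = 4.2973 + 4.9298 = 9.2271


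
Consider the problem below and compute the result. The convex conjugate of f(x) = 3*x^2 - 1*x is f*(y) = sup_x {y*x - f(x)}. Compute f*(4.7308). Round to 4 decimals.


f*(y) = sup_x {y*x - a*x^2 - b*x} = sup_x {(y-b)*x - a*x^2}
FOC: (y - b) - 2a*x = 0 => x* = (y - b)/(2a)
x* = (4.7308 + 1)/(2*3) = 0.9551
f*(4.7308) = (y-b)^2/(4a) = (4.7308 + 1)^2/(4*3)
= 32.8421/12 = 2.7368


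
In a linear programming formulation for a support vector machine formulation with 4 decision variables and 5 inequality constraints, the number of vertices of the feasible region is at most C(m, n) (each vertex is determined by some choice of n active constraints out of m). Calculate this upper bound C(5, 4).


Each vertex corresponds to some choice of n active constraints out of m, so the number of vertices is at most C(m, n) = m! / (n!(m-n)!).
m = 5, n = 4
Numerator: 5 * 4 * 3 * 2
Denominator: 4! = 24
C(5, 4) = 5


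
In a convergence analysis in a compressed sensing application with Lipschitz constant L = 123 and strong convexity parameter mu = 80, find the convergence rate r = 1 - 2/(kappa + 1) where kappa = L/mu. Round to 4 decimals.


Step 1: Compute the condition number.
kappa = L/mu = 123/80 = 1.5375
Step 2: Compute the convergence rate.
r = 1 - 2/(kappa + 1) = 1 - 2*mu/(L + mu) = (L - mu)/(L + mu) = 43/203 = 0.2118


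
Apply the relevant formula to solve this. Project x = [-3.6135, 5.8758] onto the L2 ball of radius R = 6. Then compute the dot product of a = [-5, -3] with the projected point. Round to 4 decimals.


Step 1: Compute ||x|| (intermediates to 6 decimals).
||x|| = sqrt((-3.6135)^2 + 5.8758^2) = 6.898
Step 2: Project.
Since ||x|| > R, scale = R/||x|| = 6/6.898 = 0.869817, proj(x) = scale * x
proj(x) = [-3.143084, 5.110871]
Step 3: Dot product.
a^T * proj(x) = -5*(-3.143084) - 3*5.110871 = 0.3828


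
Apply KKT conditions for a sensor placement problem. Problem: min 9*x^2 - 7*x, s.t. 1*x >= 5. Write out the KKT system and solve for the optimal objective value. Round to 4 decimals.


Step 1: Try lambda = 0 (constraint inactive).
x_unc = 7/(2*9) = 0.3889
Check: 1*0.3889 = 0.3889 < 5 -- violated!
Step 2: Constraint must be active: 1*x = 5
x* = 5/1 = 5.0
lambda = (2*9*5.0 - 7)/1 = 83.0
Step 3: Compute optimal value.
f(x*) = 9*5.0^2 - 7*5.0 = 190.0


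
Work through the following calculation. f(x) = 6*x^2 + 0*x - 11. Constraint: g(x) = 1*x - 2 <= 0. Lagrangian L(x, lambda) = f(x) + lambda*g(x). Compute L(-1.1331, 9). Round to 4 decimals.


Step 1: Evaluate f(x).
f(-1.1331) = 6*(-1.1331)^2 + 0*(-1.1331) - 11 = -3.2965
Step 2: Evaluate g(x).
g(-1.1331) = 1*-1.1331 - 2 = -3.1331
Step 3: Compute Lagrangian.
L = -3.2965 + 9*-3.1331 = -31.4944


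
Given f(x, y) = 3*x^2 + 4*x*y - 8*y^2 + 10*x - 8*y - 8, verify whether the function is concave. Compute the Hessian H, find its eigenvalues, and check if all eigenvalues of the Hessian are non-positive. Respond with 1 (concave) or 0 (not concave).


The Hessian of f(x,y) = 3*x^2 + 4*x*y - 8*y^2 + 10*x - 8*y - 8 is:
H = [[6, 4], [4, -16]]
Trace = 6 - 16 = -10
Determinant = 6*-16 - (4)^2 = -112
Discriminant = (-10)^2 - 4*-112 = 548.0
Eigenvalues: lambda_1 = -16.7047, lambda_2 = 6.7047
The function is not concave.

0


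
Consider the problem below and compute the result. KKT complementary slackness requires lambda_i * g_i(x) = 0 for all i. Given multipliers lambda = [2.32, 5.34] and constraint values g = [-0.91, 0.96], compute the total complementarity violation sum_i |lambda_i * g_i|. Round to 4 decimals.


KKT complementary slackness check:
lambda_1 * g_1 = 2.32 * -0.91 = -2.1112
lambda_2 * g_2 = 5.34 * 0.96 = 5.1264
Total violation = 2.1112 + 5.1264 = 7.2376


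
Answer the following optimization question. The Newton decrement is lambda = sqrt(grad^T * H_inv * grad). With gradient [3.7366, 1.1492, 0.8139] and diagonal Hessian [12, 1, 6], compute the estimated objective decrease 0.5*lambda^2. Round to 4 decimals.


Step 1: H is diagonal, so H^(-1) * g = [0.3114, 1.1492, 0.1357].
Step 2: g^T H^(-1) g = sum_i g_i^2 / H_ii
  = (3.7366)^2/12 + (1.1492)^2/1 + (0.8139)^2/6
  = 1.1635 + 1.3207 + 0.1104 = 2.5946
Step 3: Objective decrease = 0.5 * g^T H^(-1) g = 1.2973


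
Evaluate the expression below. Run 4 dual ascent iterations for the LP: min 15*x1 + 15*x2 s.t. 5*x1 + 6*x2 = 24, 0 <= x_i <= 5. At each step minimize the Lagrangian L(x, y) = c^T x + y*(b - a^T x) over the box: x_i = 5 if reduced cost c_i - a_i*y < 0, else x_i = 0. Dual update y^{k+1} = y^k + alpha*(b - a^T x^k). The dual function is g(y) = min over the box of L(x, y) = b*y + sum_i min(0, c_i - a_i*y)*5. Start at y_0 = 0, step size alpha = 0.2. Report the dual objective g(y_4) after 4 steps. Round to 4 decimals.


Dual ascent for LP: min 15*x1 + 15*x2, 5*x1 + 6*x2 = 24, 0 <= x_i <= 5
Step 1: y^k = 0.0, reduced costs: (15.0, 15.0)
  x^k = (0.0, 0.0), subgradient = b - a^T x = 24.0
  y^{k+1} = 0.0 + 0.2*24.0 = 4.8
Step 2: y^k = 4.8, reduced costs: (-9.0, -13.8)
  x^k = (5.0, 5.0), subgradient = b - a^T x = -31.0
  y^{k+1} = 4.8 + 0.2*-31.0 = -1.4
Step 3: y^k = -1.4, reduced costs: (22.0, 23.4)
  x^k = (0.0, 0.0), subgradient = b - a^T x = 24.0
  y^{k+1} = -1.4 + 0.2*24.0 = 3.4
Step 4: y^k = 3.4, reduced costs: (-2.0, -5.4)
  x^k = (5.0, 5.0), subgradient = b - a^T x = -31.0
  y^{k+1} = 3.4 + 0.2*-31.0 = -2.8
Dual objective at y_4 = -2.8: reduced costs (29.0, 31.8), box minimizer x = (0.0, 0.0)
g(y_4) = b*y + (c1 - a1*y)*x1 + (c2 - a2*y)*x2 = 24*(-2.8) + 29.0*0.0 + 31.8*0.0 = -67.2 + 0.0 + 0.0 = -67.2


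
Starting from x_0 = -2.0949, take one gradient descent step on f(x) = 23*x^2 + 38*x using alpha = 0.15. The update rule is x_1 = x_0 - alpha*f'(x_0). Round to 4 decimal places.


We compute the gradient at x_0 and apply the update.
f'(x) = 46*x + 38
f'(-2.0949) = 46*-2.0949 + 38 = -58.3654
x_1 = -2.0949 - 0.15*-58.3654 = 6.6599


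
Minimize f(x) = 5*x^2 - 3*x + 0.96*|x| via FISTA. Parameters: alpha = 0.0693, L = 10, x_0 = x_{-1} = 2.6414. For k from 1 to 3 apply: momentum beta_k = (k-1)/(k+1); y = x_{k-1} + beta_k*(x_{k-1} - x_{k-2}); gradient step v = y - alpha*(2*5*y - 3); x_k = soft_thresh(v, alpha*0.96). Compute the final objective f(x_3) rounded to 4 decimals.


FISTA on f(x) = 5*x^2 - 3*x + 0.96*|x|
L = 10, alpha = 0.0693
Iteration 1: beta = 0.0, y = 2.6414 + 0.0*(2.6414 - 2.6414) = 2.6414
  grad(y) = 23.414, v = y - alpha*grad = 1.0188
  prox(v) = soft_thresh(1.0188, 0.0665) = 0.9523
Iteration 2: beta = 0.3333, y = 0.9523 + 0.3333*(0.9523 - 2.6414) = 0.3892
  grad(y) = 0.8924, v = y - alpha*grad = 0.3274
  prox(v) = soft_thresh(0.3274, 0.0665) = 0.2609
Iteration 3: beta = 0.5, y = 0.2609 + 0.5*(0.2609 - 0.9523) = -0.0848
  grad(y) = -3.8484, v = y - alpha*grad = 0.1819
  prox(v) = soft_thresh(0.1819, 0.0665) = 0.1153
f(x_3) = 5*0.1153^2 - 3*0.1153 + 0.96*|0.1153| = -0.1688


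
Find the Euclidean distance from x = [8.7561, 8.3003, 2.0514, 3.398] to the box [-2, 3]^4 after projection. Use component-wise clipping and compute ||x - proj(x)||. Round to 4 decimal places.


Project each component onto [-2, 3].
clip(8.7561) = 3.0, clip(8.3003) = 3.0, clip(2.0514) = 2.0514, clip(3.398) = 3.0
Projection = [3.0, 3.0, 2.0514, 3.0]
Squared diffs: [33.1327, 28.0932, 0.0, 0.1584]
Distance = sqrt(61.3843) = 7.8348
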